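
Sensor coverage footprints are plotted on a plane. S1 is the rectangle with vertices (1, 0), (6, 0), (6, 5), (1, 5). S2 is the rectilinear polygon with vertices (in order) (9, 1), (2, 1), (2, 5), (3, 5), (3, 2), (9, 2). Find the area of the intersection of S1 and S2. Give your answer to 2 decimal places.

7.00

The intersection is the polygon with vertices (6,1), (2,1), (2,5), (3,5), (3,2), (6,2).
By the shoelace formula its area is 7.00.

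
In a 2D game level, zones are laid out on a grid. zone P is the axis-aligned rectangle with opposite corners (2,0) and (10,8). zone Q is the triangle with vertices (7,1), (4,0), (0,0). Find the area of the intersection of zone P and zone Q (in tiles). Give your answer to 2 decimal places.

The intersection is the polygon with vertices (2,0.286), (7,1), (4,0), (2,0).
By the shoelace formula its area is 1.71.

1.71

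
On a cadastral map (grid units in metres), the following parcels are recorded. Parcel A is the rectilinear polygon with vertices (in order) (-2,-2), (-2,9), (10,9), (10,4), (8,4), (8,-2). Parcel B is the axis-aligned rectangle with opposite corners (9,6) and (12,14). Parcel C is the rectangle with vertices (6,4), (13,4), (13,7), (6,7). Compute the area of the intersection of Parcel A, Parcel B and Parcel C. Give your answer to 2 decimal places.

The intersection is the polygon with vertices (10,6), (9,6), (9,7), (10,7).
By the shoelace formula its area is 1.00.

1.00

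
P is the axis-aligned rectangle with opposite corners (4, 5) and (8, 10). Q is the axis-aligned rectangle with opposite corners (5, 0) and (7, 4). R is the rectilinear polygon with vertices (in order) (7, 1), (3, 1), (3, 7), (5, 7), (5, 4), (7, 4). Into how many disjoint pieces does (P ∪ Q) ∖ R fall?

(P ∪ Q) ∖ R splits into 2 disjoint pieces (area 18, area 2).

2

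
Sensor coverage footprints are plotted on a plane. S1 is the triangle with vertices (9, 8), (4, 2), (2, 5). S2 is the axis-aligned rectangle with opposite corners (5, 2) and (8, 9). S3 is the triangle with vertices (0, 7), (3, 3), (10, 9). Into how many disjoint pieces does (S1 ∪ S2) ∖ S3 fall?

(S1 ∪ S2) ∖ S3 splits into 2 disjoint pieces (area 14.7078, area 2.1).

2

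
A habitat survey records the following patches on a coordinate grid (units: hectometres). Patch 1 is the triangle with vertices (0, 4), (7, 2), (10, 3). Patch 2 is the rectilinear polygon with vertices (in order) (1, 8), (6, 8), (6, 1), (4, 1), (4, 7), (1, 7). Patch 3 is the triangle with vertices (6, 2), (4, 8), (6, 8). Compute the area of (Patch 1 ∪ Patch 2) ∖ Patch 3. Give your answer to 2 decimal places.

15.64

|Patch 1 ∪ Patch 2| = 21.6429.
|(Patch 1 ∪ Patch 2) ∩ Patch 3| = 6.
|(Patch 1 ∪ Patch 2) ∖ Patch 3| = 21.6429 − 6 = 15.64.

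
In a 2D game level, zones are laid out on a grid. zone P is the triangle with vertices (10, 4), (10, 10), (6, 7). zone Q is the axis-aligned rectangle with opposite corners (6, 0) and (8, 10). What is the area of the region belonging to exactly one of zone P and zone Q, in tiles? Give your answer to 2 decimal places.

26.00

|zone P| = 12, |zone Q| = 20, |zone P∩zone Q| = 3.
|zone P △ zone Q| = |zone P| + |zone Q| − 2·|zone P∩zone Q| = 12 + 20 − 6 = 26.00.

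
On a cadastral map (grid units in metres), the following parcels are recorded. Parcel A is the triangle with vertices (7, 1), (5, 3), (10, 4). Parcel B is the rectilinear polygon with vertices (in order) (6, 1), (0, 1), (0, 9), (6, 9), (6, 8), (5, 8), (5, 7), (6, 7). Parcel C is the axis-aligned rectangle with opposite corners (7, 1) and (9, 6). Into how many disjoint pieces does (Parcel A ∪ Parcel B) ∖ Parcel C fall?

2

(Parcel A ∪ Parcel B) ∖ Parcel C splits into 2 disjoint pieces (area 48.8, area 0.4).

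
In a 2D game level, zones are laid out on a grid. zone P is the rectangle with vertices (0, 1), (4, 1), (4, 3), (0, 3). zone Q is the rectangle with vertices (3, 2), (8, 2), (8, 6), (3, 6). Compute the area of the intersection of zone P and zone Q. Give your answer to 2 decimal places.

|zone P∩zone Q|: x∈[3,4], y∈[2,3] → 1·1 = 1.

1.00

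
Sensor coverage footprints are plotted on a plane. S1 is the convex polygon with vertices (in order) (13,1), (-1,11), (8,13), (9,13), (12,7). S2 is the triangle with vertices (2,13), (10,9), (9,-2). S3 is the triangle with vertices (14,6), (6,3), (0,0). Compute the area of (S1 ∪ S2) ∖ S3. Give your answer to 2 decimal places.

|S1 ∪ S2| = 85.3264.
|(S1 ∪ S2) ∩ S3| = 1.3698.
|(S1 ∪ S2) ∖ S3| = 85.3264 − 1.3698 = 83.96.

83.96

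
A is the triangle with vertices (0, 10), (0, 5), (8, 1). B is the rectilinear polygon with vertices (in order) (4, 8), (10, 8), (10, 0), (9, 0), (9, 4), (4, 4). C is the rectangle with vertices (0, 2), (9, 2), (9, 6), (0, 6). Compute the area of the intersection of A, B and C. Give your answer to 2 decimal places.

1.00

The intersection is the polygon with vertices (4,4), (4,5.5), (5.333,4).
By the shoelace formula its area is 1.00.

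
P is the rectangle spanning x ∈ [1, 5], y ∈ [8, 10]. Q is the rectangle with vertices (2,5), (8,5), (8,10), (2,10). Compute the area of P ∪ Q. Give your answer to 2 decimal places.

By inclusion–exclusion:
Individual areas: |P| = 8, |Q| = 30.
|P∩Q|: x∈[2,5], y∈[8,10] → 3·2 = 6.
|P ∪ Q| = 38 − 6 = 32.00.

32.00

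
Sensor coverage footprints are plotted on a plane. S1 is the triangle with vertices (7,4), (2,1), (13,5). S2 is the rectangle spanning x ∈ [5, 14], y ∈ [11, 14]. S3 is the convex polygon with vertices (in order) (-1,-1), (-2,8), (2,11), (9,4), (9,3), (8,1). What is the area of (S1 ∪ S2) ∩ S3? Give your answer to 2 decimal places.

4.88

The region (S1 ∪ S2) ∩ S3 is the polygon with vertices (2,1), (7,4), (8.714,4.286), (9,4), (9,3.546).
By the shoelace formula its area is 4.88.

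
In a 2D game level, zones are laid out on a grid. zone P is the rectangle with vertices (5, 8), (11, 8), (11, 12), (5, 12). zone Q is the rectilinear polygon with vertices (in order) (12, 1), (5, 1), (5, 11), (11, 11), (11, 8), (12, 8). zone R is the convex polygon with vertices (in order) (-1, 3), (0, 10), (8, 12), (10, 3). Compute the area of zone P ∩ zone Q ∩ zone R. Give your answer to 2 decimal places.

10.67

The intersection is the polygon with vertices (5,8), (5,11), (8.222,11), (8.889,8).
By the shoelace formula its area is 10.67.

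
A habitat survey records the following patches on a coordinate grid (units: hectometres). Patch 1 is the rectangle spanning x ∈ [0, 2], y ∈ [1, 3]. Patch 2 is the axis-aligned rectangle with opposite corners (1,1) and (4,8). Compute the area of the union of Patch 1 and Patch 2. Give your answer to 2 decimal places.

By inclusion–exclusion:
Individual areas: |Patch 1| = 4, |Patch 2| = 21.
|Patch 1∩Patch 2|: x∈[1,2], y∈[1,3] → 1·2 = 2.
|Patch 1 ∪ Patch 2| = 25 − 2 = 23.00.

23.00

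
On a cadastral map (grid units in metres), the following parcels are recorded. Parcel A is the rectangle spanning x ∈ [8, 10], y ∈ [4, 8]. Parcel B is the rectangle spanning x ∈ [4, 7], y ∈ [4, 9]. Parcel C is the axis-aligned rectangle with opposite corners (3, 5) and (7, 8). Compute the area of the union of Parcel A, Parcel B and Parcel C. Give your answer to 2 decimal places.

By inclusion–exclusion:
Individual areas: |Parcel A| = 8, |Parcel B| = 15, |Parcel C| = 12.
|Parcel A∩Parcel B| = 0 (no overlap).
|Parcel A∩Parcel C| = 0 (no overlap).
|Parcel B∩Parcel C|: x∈[4,7], y∈[5,8] → 3·3 = 9.
|Parcel A∩Parcel B∩Parcel C| = 0.
|Parcel A ∪ Parcel B ∪ Parcel C| = 35 − 9 + 0 = 26.00.

26.00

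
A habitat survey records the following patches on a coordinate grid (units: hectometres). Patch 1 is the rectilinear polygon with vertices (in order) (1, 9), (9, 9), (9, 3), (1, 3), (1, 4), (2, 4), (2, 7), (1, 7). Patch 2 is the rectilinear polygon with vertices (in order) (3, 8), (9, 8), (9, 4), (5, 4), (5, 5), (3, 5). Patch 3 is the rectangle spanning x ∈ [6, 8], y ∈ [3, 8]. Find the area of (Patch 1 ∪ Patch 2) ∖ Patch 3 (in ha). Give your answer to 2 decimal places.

|Patch 1 ∪ Patch 2| = 45.
|(Patch 1 ∪ Patch 2) ∩ Patch 3| = 10.
|(Patch 1 ∪ Patch 2) ∖ Patch 3| = 45 − 10 = 35.00.

35.00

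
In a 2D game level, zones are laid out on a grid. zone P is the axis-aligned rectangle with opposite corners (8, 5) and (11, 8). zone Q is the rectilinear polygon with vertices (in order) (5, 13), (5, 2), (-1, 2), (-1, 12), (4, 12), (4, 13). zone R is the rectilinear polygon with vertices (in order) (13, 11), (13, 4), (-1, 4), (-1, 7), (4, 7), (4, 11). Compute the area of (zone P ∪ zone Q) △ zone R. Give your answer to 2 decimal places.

86.00

|zone P ∪ zone Q| = 70.
|(zone P ∪ zone Q) ∩ zone R| = 31.
|(zone P ∪ zone Q) △ zone R| = 70 + 78 − 62 = 86.00.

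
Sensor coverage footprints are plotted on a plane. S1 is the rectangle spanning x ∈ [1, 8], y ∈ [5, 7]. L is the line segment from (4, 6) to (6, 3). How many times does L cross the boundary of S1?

The segment meets the boundary at (4.667,5).

1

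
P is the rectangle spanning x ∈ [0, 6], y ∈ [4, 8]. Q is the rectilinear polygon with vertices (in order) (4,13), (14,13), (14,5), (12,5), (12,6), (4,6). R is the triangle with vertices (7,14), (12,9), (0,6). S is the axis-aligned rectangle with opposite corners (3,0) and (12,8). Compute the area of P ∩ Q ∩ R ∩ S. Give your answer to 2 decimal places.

1.50

The intersection is the polygon with vertices (4,7), (4,8), (6,8), (6,7.5).
By the shoelace formula its area is 1.50.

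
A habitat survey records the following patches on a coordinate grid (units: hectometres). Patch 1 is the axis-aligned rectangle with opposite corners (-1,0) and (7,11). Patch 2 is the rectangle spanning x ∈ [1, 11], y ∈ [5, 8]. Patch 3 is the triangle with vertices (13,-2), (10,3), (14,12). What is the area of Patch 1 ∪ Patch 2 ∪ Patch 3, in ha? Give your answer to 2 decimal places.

123.49

By inclusion–exclusion:
Individual areas: |Patch 1| = 88, |Patch 2| = 30, |Patch 3| = 23.5.
|Patch 1∩Patch 2|: x∈[1,7], y∈[5,8] → 6·3 = 18.
|Patch 1∩Patch 3| = 0.
|Patch 2∩Patch 3| = 0.0139.
|Patch 1∩Patch 2∩Patch 3| = 0.
|Patch 1 ∪ Patch 2 ∪ Patch 3| = 141.5 − 18.0139 + 0 = 123.49.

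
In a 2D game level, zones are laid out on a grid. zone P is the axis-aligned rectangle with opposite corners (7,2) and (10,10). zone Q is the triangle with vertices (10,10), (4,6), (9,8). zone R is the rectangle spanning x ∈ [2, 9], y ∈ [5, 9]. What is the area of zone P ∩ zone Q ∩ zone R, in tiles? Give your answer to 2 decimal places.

2.05

The intersection is the polygon with vertices (8.5,9), (9,9), (9,8), (7,7.2), (7,8).
By the shoelace formula its area is 2.05.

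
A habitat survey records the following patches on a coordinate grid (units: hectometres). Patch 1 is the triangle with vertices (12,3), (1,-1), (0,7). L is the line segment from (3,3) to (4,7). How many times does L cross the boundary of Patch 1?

1

The segment meets the boundary at (3.692,5.769).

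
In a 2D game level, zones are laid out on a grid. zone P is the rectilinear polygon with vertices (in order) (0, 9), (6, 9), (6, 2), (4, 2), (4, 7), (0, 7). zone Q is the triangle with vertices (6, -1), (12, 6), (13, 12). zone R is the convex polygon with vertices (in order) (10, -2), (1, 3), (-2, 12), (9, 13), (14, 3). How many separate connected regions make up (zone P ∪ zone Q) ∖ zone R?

(zone P ∪ zone Q) ∖ zone R splits into 2 disjoint pieces (area 3.2894, area 0.1241).

2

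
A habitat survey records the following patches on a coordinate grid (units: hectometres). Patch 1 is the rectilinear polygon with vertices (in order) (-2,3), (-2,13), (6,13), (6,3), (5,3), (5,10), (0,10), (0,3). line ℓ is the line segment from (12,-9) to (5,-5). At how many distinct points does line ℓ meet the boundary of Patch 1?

The segment lies entirely outside Patch 1 and never meets its boundary.

0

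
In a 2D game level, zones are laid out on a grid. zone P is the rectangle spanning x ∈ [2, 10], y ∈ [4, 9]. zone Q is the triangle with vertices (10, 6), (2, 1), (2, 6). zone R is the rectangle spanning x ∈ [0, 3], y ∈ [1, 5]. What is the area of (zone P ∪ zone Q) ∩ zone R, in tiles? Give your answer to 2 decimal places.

3.69

The region (zone P ∪ zone Q) ∩ zone R is the polygon with vertices (2,1), (2,4), (2,5), (3,5), (3,1.625).
By the shoelace formula its area is 3.69.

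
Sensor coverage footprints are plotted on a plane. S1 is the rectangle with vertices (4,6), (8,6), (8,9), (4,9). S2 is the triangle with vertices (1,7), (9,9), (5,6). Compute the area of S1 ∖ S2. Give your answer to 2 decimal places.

6.50

|S1| = 12, |S1∩S2| = 5.5.
|S1 ∖ S2| = |S1| − |S1∩S2| = 12 − 5.5 = 6.50.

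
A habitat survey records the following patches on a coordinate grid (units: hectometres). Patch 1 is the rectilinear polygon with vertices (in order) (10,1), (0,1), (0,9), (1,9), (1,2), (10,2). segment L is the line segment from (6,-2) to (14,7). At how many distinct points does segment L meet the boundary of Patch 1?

The segment meets the boundary at (9.556,2), (8.667,1).

2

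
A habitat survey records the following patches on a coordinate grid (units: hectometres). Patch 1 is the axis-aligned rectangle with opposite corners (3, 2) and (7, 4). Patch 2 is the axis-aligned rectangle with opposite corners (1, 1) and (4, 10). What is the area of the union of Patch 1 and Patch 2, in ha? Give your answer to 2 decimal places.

By inclusion–exclusion:
Individual areas: |Patch 1| = 8, |Patch 2| = 27.
|Patch 1∩Patch 2|: x∈[3,4], y∈[2,4] → 1·2 = 2.
|Patch 1 ∪ Patch 2| = 35 − 2 = 33.00.

33.00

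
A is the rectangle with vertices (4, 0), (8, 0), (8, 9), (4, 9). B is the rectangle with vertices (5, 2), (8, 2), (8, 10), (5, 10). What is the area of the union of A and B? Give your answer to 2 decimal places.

39.00

By inclusion–exclusion:
Individual areas: |A| = 36, |B| = 24.
|A∩B|: x∈[5,8], y∈[2,9] → 3·7 = 21.
|A ∪ B| = 60 − 21 = 39.00.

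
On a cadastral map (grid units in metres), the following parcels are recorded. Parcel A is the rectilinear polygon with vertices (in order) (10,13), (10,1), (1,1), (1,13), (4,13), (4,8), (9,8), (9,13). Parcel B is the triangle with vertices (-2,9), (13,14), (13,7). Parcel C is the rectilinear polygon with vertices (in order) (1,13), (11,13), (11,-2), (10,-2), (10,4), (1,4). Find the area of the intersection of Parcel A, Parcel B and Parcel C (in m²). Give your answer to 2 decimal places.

12.48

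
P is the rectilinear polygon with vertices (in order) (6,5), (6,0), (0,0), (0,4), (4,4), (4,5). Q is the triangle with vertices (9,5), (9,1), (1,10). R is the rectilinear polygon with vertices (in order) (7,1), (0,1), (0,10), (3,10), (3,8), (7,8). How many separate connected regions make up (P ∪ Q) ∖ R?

3

(P ∪ Q) ∖ R splits into 3 disjoint pieces (area 6, area 0.45, area 7).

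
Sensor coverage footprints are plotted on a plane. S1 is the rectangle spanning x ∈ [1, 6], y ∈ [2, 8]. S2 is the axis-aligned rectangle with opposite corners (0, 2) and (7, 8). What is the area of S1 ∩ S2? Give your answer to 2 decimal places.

30.00

|S1∩S2|: x∈[1,6], y∈[2,8] → 5·6 = 30.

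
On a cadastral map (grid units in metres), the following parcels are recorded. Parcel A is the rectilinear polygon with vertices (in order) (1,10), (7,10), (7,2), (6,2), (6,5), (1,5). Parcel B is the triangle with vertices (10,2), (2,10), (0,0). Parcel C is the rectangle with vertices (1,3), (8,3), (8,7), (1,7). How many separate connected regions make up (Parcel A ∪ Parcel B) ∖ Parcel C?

(Parcel A ∪ Parcel B) ∖ Parcel C splits into 2 disjoint pieces (area 18, area 19.5).

2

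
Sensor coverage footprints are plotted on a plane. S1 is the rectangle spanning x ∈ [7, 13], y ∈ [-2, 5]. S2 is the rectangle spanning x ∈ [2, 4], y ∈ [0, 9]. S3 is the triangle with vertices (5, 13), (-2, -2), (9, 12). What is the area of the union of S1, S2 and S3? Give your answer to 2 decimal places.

By inclusion–exclusion:
Individual areas: |S1| = 42, |S2| = 18, |S3| = 33.5.
|S1∩S2| = 0 (no overlap).
|S1∩S3| = 0.
|S2∩S3| = 7.8965.
|S1∩S2∩S3| = 0.
|S1 ∪ S2 ∪ S3| = 93.5 − 7.8965 + 0 = 85.60.

85.60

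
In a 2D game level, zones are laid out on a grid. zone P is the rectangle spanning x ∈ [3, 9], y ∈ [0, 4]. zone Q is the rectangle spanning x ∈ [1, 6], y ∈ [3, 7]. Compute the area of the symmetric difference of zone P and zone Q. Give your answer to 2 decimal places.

38.00

|zone P∩zone Q|: x∈[3,6], y∈[3,4] → 3·1 = 3.
|zone P △ zone Q| = |zone P| + |zone Q| − 2·|zone P∩zone Q| = 24 + 20 − 6 = 38.00.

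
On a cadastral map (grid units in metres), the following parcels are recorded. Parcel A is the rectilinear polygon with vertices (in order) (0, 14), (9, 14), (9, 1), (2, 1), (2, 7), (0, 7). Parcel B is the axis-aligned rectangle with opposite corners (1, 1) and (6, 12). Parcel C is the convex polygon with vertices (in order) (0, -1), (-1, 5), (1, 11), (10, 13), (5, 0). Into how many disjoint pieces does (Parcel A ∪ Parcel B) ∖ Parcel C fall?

2

(Parcel A ∪ Parcel B) ∖ Parcel C splits into 2 disjoint pieces (area 21.3889, area 16.9923).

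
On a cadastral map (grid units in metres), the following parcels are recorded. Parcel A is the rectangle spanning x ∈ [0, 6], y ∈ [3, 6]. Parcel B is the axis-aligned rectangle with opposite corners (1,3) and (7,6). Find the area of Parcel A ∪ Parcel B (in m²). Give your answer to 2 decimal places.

By inclusion–exclusion:
Individual areas: |Parcel A| = 18, |Parcel B| = 18.
|Parcel A∩Parcel B|: x∈[1,6], y∈[3,6] → 5·3 = 15.
|Parcel A ∪ Parcel B| = 36 − 15 = 21.00.

21.00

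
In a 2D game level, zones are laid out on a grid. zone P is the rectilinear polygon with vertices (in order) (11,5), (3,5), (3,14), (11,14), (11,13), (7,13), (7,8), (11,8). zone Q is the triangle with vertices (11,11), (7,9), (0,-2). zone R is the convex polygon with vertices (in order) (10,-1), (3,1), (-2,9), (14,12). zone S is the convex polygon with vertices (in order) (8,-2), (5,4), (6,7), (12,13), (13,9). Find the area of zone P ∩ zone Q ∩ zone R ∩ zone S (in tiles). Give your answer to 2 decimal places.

The intersection is the polygon with vertices (8.461,8), (5.923,5), (5.333,5), (6,7), (7,8).
By the shoelace formula its area is 3.74.

3.74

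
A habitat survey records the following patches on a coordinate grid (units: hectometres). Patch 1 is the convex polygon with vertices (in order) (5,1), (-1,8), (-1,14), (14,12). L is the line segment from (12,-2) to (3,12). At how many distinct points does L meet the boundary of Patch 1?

The segment meets the boundary at (7.84,4.471).

1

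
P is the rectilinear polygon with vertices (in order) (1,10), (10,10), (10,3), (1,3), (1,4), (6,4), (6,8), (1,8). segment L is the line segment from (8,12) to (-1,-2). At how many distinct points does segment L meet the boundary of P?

4

The segment meets the boundary at (2.214,3), (2.857,4), (5.429,8), (6.714,10).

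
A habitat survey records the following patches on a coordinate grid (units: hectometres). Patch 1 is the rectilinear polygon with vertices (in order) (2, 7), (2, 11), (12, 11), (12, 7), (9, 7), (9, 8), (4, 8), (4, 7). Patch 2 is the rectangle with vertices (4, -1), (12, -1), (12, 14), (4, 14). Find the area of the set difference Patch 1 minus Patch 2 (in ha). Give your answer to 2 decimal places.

|Patch 1| = 35, |Patch 1∩Patch 2| = 27.
|Patch 1 ∖ Patch 2| = |Patch 1| − |Patch 1∩Patch 2| = 35 − 27 = 8.00.

8.00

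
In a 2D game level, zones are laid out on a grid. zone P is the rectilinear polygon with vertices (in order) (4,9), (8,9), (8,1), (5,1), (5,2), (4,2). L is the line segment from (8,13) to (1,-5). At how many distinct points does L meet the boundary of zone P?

2

The segment meets the boundary at (4,2.714), (6.444,9).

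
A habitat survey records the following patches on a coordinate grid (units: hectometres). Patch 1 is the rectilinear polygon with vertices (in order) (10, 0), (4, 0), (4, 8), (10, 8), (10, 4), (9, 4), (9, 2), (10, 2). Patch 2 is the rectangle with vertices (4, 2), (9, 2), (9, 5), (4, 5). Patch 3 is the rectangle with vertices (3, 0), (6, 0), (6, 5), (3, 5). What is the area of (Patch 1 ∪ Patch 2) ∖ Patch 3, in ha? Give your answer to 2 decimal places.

36.00

|Patch 1 ∪ Patch 2| = 46.
|(Patch 1 ∪ Patch 2) ∩ Patch 3| = 10.
|(Patch 1 ∪ Patch 2) ∖ Patch 3| = 46 − 10 = 36.00.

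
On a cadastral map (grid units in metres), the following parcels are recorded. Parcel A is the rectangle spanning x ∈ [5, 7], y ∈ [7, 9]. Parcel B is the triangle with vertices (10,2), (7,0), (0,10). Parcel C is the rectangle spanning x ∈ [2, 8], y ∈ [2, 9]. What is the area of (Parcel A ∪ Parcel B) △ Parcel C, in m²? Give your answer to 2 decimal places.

|Parcel A ∪ Parcel B| = 26.
|(Parcel A ∪ Parcel B) ∩ Parcel C| = 18.7429.
|(Parcel A ∪ Parcel B) △ Parcel C| = 26 + 42 − 37.4857 = 30.51.

30.51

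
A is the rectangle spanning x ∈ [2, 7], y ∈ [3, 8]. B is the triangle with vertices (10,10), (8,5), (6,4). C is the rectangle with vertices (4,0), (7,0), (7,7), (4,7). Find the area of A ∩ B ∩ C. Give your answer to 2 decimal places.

The intersection is the polygon with vertices (6,4), (7,5.5), (7,4.5).
By the shoelace formula its area is 0.50.

0.50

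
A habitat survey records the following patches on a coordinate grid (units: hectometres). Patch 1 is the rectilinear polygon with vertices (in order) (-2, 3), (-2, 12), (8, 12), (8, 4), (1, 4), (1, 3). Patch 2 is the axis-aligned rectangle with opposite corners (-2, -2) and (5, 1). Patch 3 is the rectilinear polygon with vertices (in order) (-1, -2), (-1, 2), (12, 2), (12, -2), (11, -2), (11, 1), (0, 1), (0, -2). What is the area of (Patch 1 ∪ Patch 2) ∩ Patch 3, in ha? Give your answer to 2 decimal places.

3.00

|Patch 1 ∪ Patch 2| = 104.
|(Patch 1 ∪ Patch 2) ∩ Patch 3| = 3.00.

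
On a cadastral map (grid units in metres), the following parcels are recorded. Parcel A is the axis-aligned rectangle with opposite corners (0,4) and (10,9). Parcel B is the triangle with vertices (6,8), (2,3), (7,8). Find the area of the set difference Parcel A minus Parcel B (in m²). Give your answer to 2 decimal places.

|Parcel A| = 50, |Parcel A∩Parcel B| = 2.4.
|Parcel A ∖ Parcel B| = |Parcel A| − |Parcel A∩Parcel B| = 50 − 2.4 = 47.60.

47.60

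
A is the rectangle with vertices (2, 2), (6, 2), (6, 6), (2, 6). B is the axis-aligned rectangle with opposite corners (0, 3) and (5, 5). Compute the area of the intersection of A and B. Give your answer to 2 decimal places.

6.00

|A∩B|: x∈[2,5], y∈[3,5] → 3·2 = 6.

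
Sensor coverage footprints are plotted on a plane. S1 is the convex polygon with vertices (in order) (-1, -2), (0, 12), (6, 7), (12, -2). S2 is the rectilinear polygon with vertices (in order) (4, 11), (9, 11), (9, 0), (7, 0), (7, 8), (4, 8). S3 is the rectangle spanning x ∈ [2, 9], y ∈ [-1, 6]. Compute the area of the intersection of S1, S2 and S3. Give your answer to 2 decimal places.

8.00

The intersection is the polygon with vertices (9,0), (7,0), (7,5.5), (9,2.5).
By the shoelace formula its area is 8.00.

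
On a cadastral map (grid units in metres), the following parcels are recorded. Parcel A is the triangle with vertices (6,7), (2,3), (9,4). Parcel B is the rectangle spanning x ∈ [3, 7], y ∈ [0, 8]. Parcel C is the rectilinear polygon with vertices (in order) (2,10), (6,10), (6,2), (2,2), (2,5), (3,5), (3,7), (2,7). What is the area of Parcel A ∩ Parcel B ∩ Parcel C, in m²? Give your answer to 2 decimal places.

6.43

The intersection is the polygon with vertices (3,3.143), (3,4), (6,7), (6,3.571).
By the shoelace formula its area is 6.43.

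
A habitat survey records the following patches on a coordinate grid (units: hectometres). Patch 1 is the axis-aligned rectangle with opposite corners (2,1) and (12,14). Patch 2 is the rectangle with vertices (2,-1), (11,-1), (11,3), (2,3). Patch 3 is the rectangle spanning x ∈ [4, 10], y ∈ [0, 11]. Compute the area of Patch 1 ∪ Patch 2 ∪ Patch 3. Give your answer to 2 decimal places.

148.00

By inclusion–exclusion:
Individual areas: |Patch 1| = 130, |Patch 2| = 36, |Patch 3| = 66.
|Patch 1∩Patch 2|: x∈[2,11], y∈[1,3] → 9·2 = 18.
|Patch 1∩Patch 3|: x∈[4,10], y∈[1,11] → 6·10 = 60.
|Patch 2∩Patch 3|: x∈[4,10], y∈[0,3] → 6·3 = 18.
|Patch 1∩Patch 2∩Patch 3| = 12.
|Patch 1 ∪ Patch 2 ∪ Patch 3| = 232 − 96 + 12 = 148.00.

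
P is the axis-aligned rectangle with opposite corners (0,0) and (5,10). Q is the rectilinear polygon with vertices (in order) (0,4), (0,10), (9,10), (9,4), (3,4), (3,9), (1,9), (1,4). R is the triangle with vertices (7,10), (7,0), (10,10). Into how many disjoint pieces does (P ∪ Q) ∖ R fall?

(P ∪ Q) ∖ R splits into 2 disjoint pieces (area 62, area 1.0667).

2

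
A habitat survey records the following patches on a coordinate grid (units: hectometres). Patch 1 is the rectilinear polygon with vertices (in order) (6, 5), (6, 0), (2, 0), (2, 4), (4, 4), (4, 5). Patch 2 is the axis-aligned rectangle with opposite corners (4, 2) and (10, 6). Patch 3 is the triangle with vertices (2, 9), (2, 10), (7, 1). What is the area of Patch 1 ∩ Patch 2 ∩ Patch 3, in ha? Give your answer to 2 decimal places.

0.46

The intersection is the polygon with vertices (4.778,5), (6,2.8), (6,2.6), (4.5,5).
By the shoelace formula its area is 0.46.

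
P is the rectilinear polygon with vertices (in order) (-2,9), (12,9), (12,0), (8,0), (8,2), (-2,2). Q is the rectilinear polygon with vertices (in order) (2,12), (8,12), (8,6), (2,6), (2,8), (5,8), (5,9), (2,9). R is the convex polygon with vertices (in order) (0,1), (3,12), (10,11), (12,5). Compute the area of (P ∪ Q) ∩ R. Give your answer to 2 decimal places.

The region (P ∪ Q) ∩ R is the polygon with vertices (8,9), (10.667,9), (12,5), (3,2), (0.273,2), (3,12), (8,11.286).
By the shoelace formula its area is 73.68.

73.68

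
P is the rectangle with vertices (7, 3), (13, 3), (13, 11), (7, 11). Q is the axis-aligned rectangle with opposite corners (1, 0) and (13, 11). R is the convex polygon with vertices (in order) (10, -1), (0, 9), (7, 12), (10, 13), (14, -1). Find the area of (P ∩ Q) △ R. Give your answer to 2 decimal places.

|P ∩ Q| = 48.
|(P ∩ Q) ∩ R| = 37.7143.
|(P ∩ Q) △ R| = 48 + 99 − 75.4286 = 71.57.

71.57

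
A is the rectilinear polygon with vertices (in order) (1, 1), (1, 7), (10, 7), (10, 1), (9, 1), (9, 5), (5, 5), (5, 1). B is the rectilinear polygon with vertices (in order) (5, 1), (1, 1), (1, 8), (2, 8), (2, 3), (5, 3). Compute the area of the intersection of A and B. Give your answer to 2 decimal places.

The intersection is the polygon with vertices (1,7), (2,7), (2,3), (5,3), (5,1), (1,1).
By the shoelace formula its area is 12.00.

12.00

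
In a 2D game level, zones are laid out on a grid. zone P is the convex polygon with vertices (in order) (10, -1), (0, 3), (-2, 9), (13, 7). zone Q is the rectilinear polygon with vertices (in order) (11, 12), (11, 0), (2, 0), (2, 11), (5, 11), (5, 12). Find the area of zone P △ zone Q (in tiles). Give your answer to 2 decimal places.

|zone P| = 89, |zone Q| = 105, |zone P∩zone Q| = 64.2292.
|zone P △ zone Q| = |zone P| + |zone Q| − 2·|zone P∩zone Q| = 89 + 105 − 128.4583 = 65.54.

65.54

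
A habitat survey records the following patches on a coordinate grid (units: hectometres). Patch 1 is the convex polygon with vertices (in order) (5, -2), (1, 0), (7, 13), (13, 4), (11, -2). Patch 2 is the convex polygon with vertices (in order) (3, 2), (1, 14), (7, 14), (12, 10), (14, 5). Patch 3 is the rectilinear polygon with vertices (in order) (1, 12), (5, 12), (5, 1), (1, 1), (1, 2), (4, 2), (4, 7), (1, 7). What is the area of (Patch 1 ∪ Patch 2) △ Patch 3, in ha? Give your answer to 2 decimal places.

|Patch 1 ∪ Patch 2| = 155.9872.
|(Patch 1 ∪ Patch 2) ∩ Patch 3| = 24.5577.
|(Patch 1 ∪ Patch 2) △ Patch 3| = 155.9872 + 29 − 49.1154 = 135.87.

135.87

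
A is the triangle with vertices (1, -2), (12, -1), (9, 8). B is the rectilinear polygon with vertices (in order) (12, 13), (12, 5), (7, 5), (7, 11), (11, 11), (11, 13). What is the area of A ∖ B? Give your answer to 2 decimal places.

|A| = 51, |A∩B| = 5.
|A ∖ B| = |A| − |A∩B| = 51 − 5 = 46.00.

46.00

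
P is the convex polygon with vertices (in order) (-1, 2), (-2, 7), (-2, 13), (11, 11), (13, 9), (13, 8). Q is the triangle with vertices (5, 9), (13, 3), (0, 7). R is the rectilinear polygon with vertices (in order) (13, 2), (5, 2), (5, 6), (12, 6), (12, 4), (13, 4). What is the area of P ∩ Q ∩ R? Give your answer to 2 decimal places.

1.84

The intersection is the polygon with vertices (5,5.462), (5,6), (8.333,6), (6.209,5.09).
By the shoelace formula its area is 1.84.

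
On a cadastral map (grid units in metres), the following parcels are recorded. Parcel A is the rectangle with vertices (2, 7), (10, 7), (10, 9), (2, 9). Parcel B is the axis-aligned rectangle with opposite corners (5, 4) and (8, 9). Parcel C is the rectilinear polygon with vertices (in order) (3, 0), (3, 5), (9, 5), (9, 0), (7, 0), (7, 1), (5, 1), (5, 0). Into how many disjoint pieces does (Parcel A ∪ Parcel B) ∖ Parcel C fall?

1

(Parcel A ∪ Parcel B) ∖ Parcel C is a single connected region.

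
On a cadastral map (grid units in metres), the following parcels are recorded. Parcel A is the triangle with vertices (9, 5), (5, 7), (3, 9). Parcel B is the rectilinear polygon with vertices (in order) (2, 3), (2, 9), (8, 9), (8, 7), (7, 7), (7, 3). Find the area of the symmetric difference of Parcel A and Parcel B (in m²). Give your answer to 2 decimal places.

30.67

|Parcel A| = 2, |Parcel B| = 32, |Parcel A∩Parcel B| = 1.6667.
|Parcel A △ Parcel B| = |Parcel A| + |Parcel B| − 2·|Parcel A∩Parcel B| = 2 + 32 − 3.3333 = 30.67.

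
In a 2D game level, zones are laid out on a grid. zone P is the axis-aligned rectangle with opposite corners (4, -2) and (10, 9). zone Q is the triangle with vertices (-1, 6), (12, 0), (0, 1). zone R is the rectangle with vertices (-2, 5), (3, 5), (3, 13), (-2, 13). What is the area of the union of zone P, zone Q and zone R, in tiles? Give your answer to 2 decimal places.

123.17

By inclusion–exclusion:
Individual areas: |zone P| = 66, |zone Q| = 29.5, |zone R| = 40.
|zone P∩zone Q| = 11.3462.
|zone P∩zone R| = 0 (no overlap).
|zone Q∩zone R| = 0.9833.
|zone P∩zone Q∩zone R| = 0.
|zone P ∪ zone Q ∪ zone R| = 135.5 − 12.3295 + 0 = 123.17.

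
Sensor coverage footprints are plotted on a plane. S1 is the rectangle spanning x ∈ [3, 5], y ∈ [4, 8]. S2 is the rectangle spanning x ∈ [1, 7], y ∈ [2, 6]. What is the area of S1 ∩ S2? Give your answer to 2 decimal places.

|S1∩S2|: x∈[3,5], y∈[4,6] → 2·2 = 4.

4.00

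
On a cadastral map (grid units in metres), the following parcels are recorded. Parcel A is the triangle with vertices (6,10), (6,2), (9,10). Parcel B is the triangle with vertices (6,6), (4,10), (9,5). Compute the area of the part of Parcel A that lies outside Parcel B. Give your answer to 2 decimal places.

|Parcel A| = 12, |Parcel A∩Parcel B| = 2.2424.
|Parcel A ∖ Parcel B| = |Parcel A| − |Parcel A∩Parcel B| = 12 − 2.2424 = 9.76.

9.76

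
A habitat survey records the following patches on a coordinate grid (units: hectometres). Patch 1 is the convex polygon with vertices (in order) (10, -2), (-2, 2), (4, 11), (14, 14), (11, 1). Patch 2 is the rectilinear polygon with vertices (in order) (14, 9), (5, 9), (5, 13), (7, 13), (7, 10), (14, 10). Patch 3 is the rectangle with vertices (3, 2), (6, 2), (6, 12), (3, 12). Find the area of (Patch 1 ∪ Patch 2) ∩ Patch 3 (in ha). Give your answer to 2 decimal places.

The region (Patch 1 ∪ Patch 2) ∩ Patch 3 is the polygon with vertices (4,11), (5,11.3), (5,12), (6,12), (6,2), (3,2), (3,9.5).
By the shoelace formula its area is 27.40.

27.40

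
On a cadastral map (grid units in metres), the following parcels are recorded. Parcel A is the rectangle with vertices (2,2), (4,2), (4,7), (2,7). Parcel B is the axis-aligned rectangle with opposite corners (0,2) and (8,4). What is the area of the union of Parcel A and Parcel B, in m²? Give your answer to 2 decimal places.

22.00

By inclusion–exclusion:
Individual areas: |Parcel A| = 10, |Parcel B| = 16.
|Parcel A∩Parcel B|: x∈[2,4], y∈[2,4] → 2·2 = 4.
|Parcel A ∪ Parcel B| = 26 − 4 = 22.00.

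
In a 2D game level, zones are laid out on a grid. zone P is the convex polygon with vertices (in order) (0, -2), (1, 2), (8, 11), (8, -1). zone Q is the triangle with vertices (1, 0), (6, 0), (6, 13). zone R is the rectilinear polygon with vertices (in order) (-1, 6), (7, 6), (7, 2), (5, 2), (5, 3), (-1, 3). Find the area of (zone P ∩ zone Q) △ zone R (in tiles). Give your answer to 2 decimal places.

30.58

|zone P ∩ zone Q| = 24.5497.
|(zone P ∩ zone Q) ∩ zone R| = 9.9868.
|(zone P ∩ zone Q) △ zone R| = 24.5497 + 26 − 19.9736 = 30.58.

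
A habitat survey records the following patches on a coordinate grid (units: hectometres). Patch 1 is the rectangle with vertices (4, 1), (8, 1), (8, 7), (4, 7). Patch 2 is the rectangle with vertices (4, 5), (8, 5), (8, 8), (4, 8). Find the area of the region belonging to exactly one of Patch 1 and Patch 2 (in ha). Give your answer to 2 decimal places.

20.00

|Patch 1∩Patch 2|: x∈[4,8], y∈[5,7] → 4·2 = 8.
|Patch 1 △ Patch 2| = |Patch 1| + |Patch 2| − 2·|Patch 1∩Patch 2| = 24 + 12 − 16 = 20.00.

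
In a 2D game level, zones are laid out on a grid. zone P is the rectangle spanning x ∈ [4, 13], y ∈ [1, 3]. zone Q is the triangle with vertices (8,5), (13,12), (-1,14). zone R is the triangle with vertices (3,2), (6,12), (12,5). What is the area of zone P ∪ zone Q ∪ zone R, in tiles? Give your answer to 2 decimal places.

By inclusion–exclusion:
Individual areas: |zone P| = 18, |zone Q| = 54, |zone R| = 40.5.
|zone P∩zone Q| = 0.
|zone P∩zone R| = 0.6667.
|zone Q∩zone R| = 16.7937.
|zone P∩zone Q∩zone R| = 0.
|zone P ∪ zone Q ∪ zone R| = 112.5 − 17.4604 + 0 = 95.04.

95.04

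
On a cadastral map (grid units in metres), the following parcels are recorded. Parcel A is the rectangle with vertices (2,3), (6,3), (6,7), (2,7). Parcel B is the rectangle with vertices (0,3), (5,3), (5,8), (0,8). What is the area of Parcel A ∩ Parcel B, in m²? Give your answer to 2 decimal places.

|Parcel A∩Parcel B|: x∈[2,5], y∈[3,7] → 3·4 = 12.

12.00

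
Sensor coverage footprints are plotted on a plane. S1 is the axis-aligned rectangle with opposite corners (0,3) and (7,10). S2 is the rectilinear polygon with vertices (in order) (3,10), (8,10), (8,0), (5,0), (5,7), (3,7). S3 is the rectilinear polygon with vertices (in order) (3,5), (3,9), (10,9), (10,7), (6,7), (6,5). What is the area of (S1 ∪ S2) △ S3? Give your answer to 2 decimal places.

|S1 ∪ S2| = 65.
|(S1 ∪ S2) ∩ S3| = 16.
|(S1 ∪ S2) △ S3| = 65 + 20 − 32 = 53.00.

53.00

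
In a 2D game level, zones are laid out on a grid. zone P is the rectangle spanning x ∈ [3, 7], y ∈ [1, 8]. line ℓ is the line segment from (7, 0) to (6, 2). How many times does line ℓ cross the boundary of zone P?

The segment meets the boundary at (6.5,1).

1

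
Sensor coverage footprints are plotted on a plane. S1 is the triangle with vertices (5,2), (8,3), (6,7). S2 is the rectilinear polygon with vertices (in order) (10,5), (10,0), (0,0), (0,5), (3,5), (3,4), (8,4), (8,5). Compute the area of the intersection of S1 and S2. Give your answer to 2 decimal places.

The intersection is the polygon with vertices (8,3), (5,2), (5.4,4), (7.5,4).
By the shoelace formula its area is 3.85.

3.85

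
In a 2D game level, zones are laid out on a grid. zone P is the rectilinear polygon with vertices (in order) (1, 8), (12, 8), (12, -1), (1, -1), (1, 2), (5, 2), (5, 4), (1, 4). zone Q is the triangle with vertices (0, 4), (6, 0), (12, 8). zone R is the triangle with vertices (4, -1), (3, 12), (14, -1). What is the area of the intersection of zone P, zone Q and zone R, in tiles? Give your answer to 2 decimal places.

20.89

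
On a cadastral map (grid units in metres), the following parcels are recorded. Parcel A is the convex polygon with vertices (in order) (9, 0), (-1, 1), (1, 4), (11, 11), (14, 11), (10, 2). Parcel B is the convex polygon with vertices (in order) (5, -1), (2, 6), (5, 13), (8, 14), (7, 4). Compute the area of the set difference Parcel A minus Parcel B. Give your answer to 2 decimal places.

|Parcel A| = 81, |Parcel A∩Parcel B| = 22.1612.
|Parcel A ∖ Parcel B| = |Parcel A| − |Parcel A∩Parcel B| = 81 − 22.1612 = 58.84.

58.84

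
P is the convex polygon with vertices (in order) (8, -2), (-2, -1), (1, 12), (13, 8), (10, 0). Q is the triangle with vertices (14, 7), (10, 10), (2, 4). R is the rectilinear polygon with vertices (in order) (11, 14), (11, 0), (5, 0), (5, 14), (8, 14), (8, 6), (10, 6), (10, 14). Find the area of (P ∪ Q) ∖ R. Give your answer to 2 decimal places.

93.18

|P ∪ Q| = 143.9757.
|(P ∪ Q) ∩ R| = 50.7917.
|(P ∪ Q) ∖ R| = 143.9757 − 50.7917 = 93.18.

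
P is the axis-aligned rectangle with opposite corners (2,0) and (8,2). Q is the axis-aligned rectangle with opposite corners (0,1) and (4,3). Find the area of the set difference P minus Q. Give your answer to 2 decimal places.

|P∩Q|: x∈[2,4], y∈[1,2] → 2·1 = 2.
|P| = 12.
|P ∖ Q| = |P| − |P∩Q| = 12 − 2 = 10.00.

10.00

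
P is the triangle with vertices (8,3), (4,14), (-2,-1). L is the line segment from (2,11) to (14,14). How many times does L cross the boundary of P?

2

The segment meets the boundary at (4.833,11.708), (2.889,11.222).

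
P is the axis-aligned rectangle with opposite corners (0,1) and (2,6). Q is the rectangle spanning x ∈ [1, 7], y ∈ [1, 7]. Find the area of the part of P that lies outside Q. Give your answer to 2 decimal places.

5.00

|P∩Q|: x∈[1,2], y∈[1,6] → 1·5 = 5.
|P| = 10.
|P ∖ Q| = |P| − |P∩Q| = 10 − 5 = 5.00.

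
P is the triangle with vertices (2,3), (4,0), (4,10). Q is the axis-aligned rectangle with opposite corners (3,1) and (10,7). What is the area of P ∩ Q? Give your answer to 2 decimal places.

5.88

The intersection is the polygon with vertices (3,1.5), (3,6.5), (3.143,7), (4,7), (4,1), (3.333,1).
By the shoelace formula its area is 5.88.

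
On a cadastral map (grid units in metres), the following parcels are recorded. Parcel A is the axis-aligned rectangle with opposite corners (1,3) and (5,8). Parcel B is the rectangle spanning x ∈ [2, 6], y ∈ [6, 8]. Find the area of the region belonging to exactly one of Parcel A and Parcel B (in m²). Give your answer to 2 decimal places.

|Parcel A∩Parcel B|: x∈[2,5], y∈[6,8] → 3·2 = 6.
|Parcel A △ Parcel B| = |Parcel A| + |Parcel B| − 2·|Parcel A∩Parcel B| = 20 + 8 − 12 = 16.00.

16.00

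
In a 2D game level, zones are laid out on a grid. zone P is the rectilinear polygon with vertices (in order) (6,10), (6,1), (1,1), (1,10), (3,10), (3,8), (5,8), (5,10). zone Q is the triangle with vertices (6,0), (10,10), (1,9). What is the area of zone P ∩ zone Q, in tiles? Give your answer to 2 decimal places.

The intersection is the polygon with vertices (6,1), (5.444,1), (1,9), (3,9.222), (3,8), (5,8), (5,9.444), (6,9.556).
By the shoelace formula its area is 20.94.

20.94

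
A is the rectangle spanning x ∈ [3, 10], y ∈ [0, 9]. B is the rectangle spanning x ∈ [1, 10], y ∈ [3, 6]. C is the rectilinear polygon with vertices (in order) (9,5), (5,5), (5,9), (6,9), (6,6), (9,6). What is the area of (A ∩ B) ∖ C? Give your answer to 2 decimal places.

17.00

|A ∩ B| = 21.
|(A ∩ B) ∩ C| = 4.
|(A ∩ B) ∖ C| = 21 − 4 = 17.00.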